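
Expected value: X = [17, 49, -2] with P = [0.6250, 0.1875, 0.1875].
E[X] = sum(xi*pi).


E[X] = 17*0.6250 + 49*0.1875 - 2*0.1875
= 10.6250 + 9.1875 - 0.3750
= 19.4375

E[X] = 19.4375


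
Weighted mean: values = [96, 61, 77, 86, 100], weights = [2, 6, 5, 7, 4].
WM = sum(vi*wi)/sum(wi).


Numerator = 96*2 + 61*6 + 77*5 + 86*7 + 100*4 = 1945
Denominator = 2 + 6 + 5 + 7 + 4 = 24
WM = 1945/24 = 81.0417

WM = 81.0417


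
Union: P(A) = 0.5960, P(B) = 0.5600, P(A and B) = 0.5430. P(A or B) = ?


P(A∪B) = 0.5960 + 0.5600 - 0.5430
= 1.1560 - 0.5430
= 0.6130

P(A∪B) = 0.6130


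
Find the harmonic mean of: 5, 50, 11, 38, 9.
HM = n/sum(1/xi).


Sum of reciprocals = 1/5 + 1/50 + 1/11 + 1/38 + 1/9 = 0.448336
HM = 5/0.448336 = 11.1524

HM = 11.1524


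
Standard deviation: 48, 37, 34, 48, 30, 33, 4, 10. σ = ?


Mean = 30.5000
Variance = 224.5000
SD = sqrt(224.5000) = 14.9833

SD = 14.9833


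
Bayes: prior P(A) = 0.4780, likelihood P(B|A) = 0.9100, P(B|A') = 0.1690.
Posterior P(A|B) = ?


P(B) = P(B|A)*P(A) + P(B|A')*P(A')
= 0.9100*0.4780 + 0.1690*0.5220
= 0.434980 + 0.088218 = 0.523198
P(A|B) = 0.434980/0.523198 = 0.8314

P(A|B) = 0.8314


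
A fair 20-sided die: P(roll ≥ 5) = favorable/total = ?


Favorable outcomes (roll ≥ 5): 16
Total outcomes = 20
P = 16/20 = 0.8000

P = 0.8000


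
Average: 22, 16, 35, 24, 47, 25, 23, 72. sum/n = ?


Sum = 22 + 16 + 35 + 24 + 47 + 25 + 23 + 72 = 264
n = 8
Mean = 264/8 = 33.0000

Mean = 33.0000


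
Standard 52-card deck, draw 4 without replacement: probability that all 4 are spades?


P(all spades) = (13/52) × (12/51) × (11/50) × (10/49)
= 0.0026

P = 0.0026


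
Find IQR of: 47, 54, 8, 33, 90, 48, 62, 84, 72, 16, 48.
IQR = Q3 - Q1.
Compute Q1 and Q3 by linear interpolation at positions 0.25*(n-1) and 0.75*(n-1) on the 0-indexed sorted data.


Sorted: 8, 16, 33, 47, 48, 48, 54, 62, 72, 84, 90
Q1 (25th %ile) = 40.0000
Q3 (75th %ile) = 67.0000
IQR = 67.0000 - 40.0000 = 27.0000

IQR = 27.0000


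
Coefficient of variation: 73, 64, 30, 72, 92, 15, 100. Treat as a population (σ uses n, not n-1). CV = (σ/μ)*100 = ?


Mean = 63.7143
SD = 28.7388
CV = (28.7388/63.7143)*100 = 45.1057%

CV = 45.1057%


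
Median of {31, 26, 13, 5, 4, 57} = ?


Sorted: 4, 5, 13, 26, 31, 57
n = 6 (even)
Middle values: 13 and 26
Median = (13+26)/2 = 19.5000

Median = 19.5000


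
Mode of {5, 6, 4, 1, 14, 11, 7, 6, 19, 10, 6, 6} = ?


Frequencies: 1:1, 4:1, 5:1, 6:4, 7:1, 10:1, 11:1, 14:1, 19:1
Max frequency = 4
Mode = 6

Mode = 6


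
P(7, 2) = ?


P(7,2) = 7!/5!
= 5040/120
= 42

P(7,2) = 42


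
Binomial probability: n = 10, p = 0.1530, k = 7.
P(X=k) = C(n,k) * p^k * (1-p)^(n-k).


C(10,7) = 120
p^7 = 1.962637e-06
(1-p)^3 = 0.607645
P = 120 * 1.962637e-06 * 0.607645 = 0.0001

P(X=7) = 0.0001


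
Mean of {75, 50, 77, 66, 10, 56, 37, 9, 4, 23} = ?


Sum = 75 + 50 + 77 + 66 + 10 + 56 + 37 + 9 + 4 + 23 = 407
n = 10
Mean = 407/10 = 40.7000

Mean = 40.7000


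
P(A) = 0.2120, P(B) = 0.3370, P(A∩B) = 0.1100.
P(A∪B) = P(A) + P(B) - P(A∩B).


P(A∪B) = 0.2120 + 0.3370 - 0.1100
= 0.5490 - 0.1100
= 0.4390

P(A∪B) = 0.4390


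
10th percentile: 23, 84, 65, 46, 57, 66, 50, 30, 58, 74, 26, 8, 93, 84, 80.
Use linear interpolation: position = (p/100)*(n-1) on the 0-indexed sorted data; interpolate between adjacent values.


Sorted: 8, 23, 26, 30, 46, 50, 57, 58, 65, 66, 74, 80, 84, 84, 93
n = 15
Index = 10/100 * 14 = 1.4000
Lower = data[1] = 23, Upper = data[2] = 26
P10 = 23 + 0.4000*(3) = 24.2000

P10 = 24.2000


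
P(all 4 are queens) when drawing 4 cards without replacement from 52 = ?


P(all queens) = (4/52) × (3/51) × (2/50) × (1/49)
= 3.6938e-06

P = 3.6938e-06


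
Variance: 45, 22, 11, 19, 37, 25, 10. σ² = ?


Mean = 24.1429
Squared deviations: 435.0204, 4.5918, 172.7347, 26.4490, 165.3061, 0.7347, 200.0204
Sum = 1004.8571
Variance = 1004.8571/7 = 143.5510

Variance = 143.5510


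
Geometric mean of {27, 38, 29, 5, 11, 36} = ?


Product = 27 × 38 × 29 × 5 × 11 × 36 = 58912920
GM = 58912920^(1/6) = 19.7258

GM = 19.7258


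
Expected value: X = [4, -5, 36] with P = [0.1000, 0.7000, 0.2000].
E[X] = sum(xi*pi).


E[X] = 4*0.1000 - 5*0.7000 + 36*0.2000
= 0.4000 - 3.5000 + 7.2000
= 4.1000

E[X] = 4.1000


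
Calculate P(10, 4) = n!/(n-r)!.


P(10,4) = 10!/6!
= 3628800/720
= 5040

P(10,4) = 5040


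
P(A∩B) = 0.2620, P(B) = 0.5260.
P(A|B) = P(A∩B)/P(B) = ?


P(A|B) = 0.2620/0.5260 = 0.4981

P(A|B) = 0.4981


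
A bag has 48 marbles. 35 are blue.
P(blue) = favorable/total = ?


P = 35/48 = 0.7292

P = 0.7292


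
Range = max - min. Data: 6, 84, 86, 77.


Max = 86, Min = 6
Range = 86 - 6 = 80

Range = 80


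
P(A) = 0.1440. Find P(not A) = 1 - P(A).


P(not A) = 1 - 0.1440 = 0.8560

P(not A) = 0.8560


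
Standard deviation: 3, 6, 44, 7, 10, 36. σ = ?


Mean = 17.6667
Variance = 258.8889
SD = sqrt(258.8889) = 16.0900

SD = 16.0900


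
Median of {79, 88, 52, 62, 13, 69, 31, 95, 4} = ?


Sorted: 4, 13, 31, 52, 62, 69, 79, 88, 95
n = 9 (odd)
Middle value = 62

Median = 62


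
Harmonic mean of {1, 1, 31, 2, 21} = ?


Sum of reciprocals = 1/1 + 1/1 + 1/31 + 1/2 + 1/21 = 2.579877
HM = 5/2.579877 = 1.9381

HM = 1.9381


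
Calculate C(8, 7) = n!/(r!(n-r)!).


C(8,7) = 8!/(7! × 1!)
= 40320/(5040 × 1)
= 8

C(8,7) = 8


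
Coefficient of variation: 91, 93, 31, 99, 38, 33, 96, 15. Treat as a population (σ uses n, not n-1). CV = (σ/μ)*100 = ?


Mean = 62.0000
SD = 33.3804
CV = (33.3804/62.0000)*100 = 53.8393%

CV = 53.8393%


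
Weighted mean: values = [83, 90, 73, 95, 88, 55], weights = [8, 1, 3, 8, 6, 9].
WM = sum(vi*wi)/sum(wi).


Numerator = 83*8 + 90*1 + 73*3 + 95*8 + 88*6 + 55*9 = 2756
Denominator = 8 + 1 + 3 + 8 + 6 + 9 = 35
WM = 2756/35 = 78.7429

WM = 78.7429


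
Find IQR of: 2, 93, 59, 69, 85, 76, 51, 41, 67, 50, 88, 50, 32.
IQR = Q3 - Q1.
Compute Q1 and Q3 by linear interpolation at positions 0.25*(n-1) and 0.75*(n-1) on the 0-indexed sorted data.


Sorted: 2, 32, 41, 50, 50, 51, 59, 67, 69, 76, 85, 88, 93
Q1 (25th %ile) = 50.0000
Q3 (75th %ile) = 76.0000
IQR = 76.0000 - 50.0000 = 26.0000

IQR = 26.0000


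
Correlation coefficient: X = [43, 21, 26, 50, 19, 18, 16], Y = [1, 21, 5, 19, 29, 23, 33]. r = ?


Mean X = 27.5714, Mean Y = 18.7143
SD X = 12.453997, SD Y = 10.924602
Cov = -79.265306
r = -79.265306/(12.453997*10.924602) = -0.5826

r = -0.5826


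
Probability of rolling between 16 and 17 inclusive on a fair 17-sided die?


Favorable outcomes (16 ≤ roll ≤ 17): 2
Total outcomes = 17
P = 2/17 = 0.1176

P = 0.1176


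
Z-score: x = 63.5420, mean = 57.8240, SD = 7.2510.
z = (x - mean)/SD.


z = (63.5420 - 57.8240)/7.2510
= 5.7180/7.2510
= 0.7886

z = 0.7886


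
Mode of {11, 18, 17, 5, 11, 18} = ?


Frequencies: 5:1, 11:2, 17:1, 18:2
Max frequency = 2
Mode = 11, 18

Mode = 11, 18


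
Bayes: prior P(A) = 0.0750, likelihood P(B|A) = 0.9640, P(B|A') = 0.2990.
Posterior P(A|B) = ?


P(B) = P(B|A)*P(A) + P(B|A')*P(A')
= 0.9640*0.0750 + 0.2990*0.9250
= 0.072300 + 0.276575 = 0.348875
P(A|B) = 0.072300/0.348875 = 0.2072

P(A|B) = 0.2072


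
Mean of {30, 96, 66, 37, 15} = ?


Sum = 30 + 96 + 66 + 37 + 15 = 244
n = 5
Mean = 244/5 = 48.8000

Mean = 48.8000


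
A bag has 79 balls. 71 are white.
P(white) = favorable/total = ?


P = 71/79 = 0.8987

P = 0.8987


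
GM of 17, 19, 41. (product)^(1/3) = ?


Product = 17 × 19 × 41 = 13243
GM = 13243^(1/3) = 23.6589

GM = 23.6589


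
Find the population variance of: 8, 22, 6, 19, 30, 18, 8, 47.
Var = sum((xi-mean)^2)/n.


Mean = 19.7500
Squared deviations: 138.0625, 5.0625, 189.0625, 0.5625, 105.0625, 3.0625, 138.0625, 742.5625
Sum = 1321.5000
Variance = 1321.5000/8 = 165.1875

Variance = 165.1875


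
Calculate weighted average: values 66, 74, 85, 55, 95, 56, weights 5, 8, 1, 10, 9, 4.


Numerator = 66*5 + 74*8 + 85*1 + 55*10 + 95*9 + 56*4 = 2636
Denominator = 5 + 8 + 1 + 10 + 9 + 4 = 37
WM = 2636/37 = 71.2432

WM = 71.2432


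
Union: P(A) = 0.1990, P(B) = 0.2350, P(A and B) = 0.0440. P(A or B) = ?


P(A∪B) = 0.1990 + 0.2350 - 0.0440
= 0.4340 - 0.0440
= 0.3900

P(A∪B) = 0.3900


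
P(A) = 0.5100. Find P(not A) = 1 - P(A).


P(not A) = 1 - 0.5100 = 0.4900

P(not A) = 0.4900


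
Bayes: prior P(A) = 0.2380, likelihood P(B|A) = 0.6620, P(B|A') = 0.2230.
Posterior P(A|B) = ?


P(B) = P(B|A)*P(A) + P(B|A')*P(A')
= 0.6620*0.2380 + 0.2230*0.7620
= 0.157556 + 0.169926 = 0.327482
P(A|B) = 0.157556/0.327482 = 0.4811

P(A|B) = 0.4811


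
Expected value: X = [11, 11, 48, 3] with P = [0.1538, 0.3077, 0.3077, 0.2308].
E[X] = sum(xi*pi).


E[X] = 11*0.1538 + 11*0.3077 + 48*0.3077 + 3*0.2308
= 1.6918 + 3.3847 + 14.7696 + 0.6924
= 20.5385

E[X] = 20.5385


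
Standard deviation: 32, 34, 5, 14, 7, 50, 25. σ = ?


Mean = 23.8571
Variance = 227.2653
SD = sqrt(227.2653) = 15.0753

SD = 15.0753


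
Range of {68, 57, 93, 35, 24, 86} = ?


Max = 93, Min = 24
Range = 93 - 24 = 69

Range = 69


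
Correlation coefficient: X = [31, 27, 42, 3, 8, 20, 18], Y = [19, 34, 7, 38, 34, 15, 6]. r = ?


Mean X = 21.2857, Mean Y = 21.8571
SD X = 12.417894, SD Y = 12.437599
Cov = -94.530612
r = -94.530612/(12.417894*12.437599) = -0.6121

r = -0.6121


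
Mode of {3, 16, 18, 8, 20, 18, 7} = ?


Frequencies: 3:1, 7:1, 8:1, 16:1, 18:2, 20:1
Max frequency = 2
Mode = 18

Mode = 18


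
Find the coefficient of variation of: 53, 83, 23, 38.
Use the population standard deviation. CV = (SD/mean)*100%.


Mean = 49.2500
SD = 22.1853
CV = (22.1853/49.2500)*100 = 45.0463%

CV = 45.0463%


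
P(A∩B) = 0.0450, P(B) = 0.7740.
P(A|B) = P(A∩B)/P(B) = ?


P(A|B) = 0.0450/0.7740 = 0.0581

P(A|B) = 0.0581


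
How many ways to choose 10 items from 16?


C(16,10) = 16!/(10! × 6!)
= 20922789888000/(3628800 × 720)
= 8008

C(16,10) = 8008


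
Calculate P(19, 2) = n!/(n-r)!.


P(19,2) = 19!/17!
= 121645100408832000/355687428096000
= 342

P(19,2) = 342


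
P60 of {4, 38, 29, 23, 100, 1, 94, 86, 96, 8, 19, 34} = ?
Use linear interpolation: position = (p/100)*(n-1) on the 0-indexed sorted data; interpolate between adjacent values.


Sorted: 1, 4, 8, 19, 23, 29, 34, 38, 86, 94, 96, 100
n = 12
Index = 60/100 * 11 = 6.6000
Lower = data[6] = 34, Upper = data[7] = 38
P60 = 34 + 0.6000*(4) = 36.4000

P60 = 36.4000


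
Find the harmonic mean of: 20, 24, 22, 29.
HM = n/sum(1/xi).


Sum of reciprocals = 1/20 + 1/24 + 1/22 + 1/29 = 0.171604
HM = 4/0.171604 = 23.3095

HM = 23.3095


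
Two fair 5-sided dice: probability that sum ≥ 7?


Total outcomes = 5×5 = 25
Favorable (sum ≥ 7): 10
P = 10/25 = 0.4000

P = 0.4000


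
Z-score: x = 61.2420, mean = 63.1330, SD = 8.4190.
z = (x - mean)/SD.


z = (61.2420 - 63.1330)/8.4190
= -1.8910/8.4190
= -0.2246

z = -0.2246


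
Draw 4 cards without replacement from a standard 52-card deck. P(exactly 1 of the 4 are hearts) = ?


Hypergeometric: P(X=1) = C(13,1)·C(39,3) / C(52,4)
= 13 × 9139 / 270725
= 118807/270725 = 0.4388

P = 0.4388


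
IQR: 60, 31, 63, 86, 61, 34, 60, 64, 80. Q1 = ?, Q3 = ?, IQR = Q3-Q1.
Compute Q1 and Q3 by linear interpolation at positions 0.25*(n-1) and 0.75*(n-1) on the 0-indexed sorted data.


Sorted: 31, 34, 60, 60, 61, 63, 64, 80, 86
Q1 (25th %ile) = 60.0000
Q3 (75th %ile) = 64.0000
IQR = 64.0000 - 60.0000 = 4.0000

IQR = 4.0000


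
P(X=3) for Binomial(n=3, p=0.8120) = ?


C(3,3) = 1
p^3 = 0.535387
(1-p)^0 = 1.000000
P = 1 * 0.535387 * 1.000000 = 0.5354

P(X=3) = 0.5354


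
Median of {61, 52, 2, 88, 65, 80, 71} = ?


Sorted: 2, 52, 61, 65, 71, 80, 88
n = 7 (odd)
Middle value = 65

Median = 65


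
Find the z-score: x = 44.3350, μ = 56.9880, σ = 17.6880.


z = (44.3350 - 56.9880)/17.6880
= -12.6530/17.6880
= -0.7153

z = -0.7153


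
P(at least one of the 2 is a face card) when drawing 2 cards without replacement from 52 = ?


P(at least one) = 1 - P(none)
P(none) = (40/52) × (39/51) = 0.588235
P(at least one) = 1 - 0.588235 = 0.4118

P = 0.4118


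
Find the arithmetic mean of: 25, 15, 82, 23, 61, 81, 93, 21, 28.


Sum = 25 + 15 + 82 + 23 + 61 + 81 + 93 + 21 + 28 = 429
n = 9
Mean = 429/9 = 47.6667

Mean = 47.6667


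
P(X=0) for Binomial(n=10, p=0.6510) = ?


C(10,0) = 1
p^0 = 1.000000
(1-p)^10 = 2.680737e-05
P = 1 * 1.000000 * 2.680737e-05 = 2.6807e-05

P(X=0) = 2.6807e-05


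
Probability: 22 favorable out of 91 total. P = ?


P = 22/91 = 0.2418

P = 0.2418


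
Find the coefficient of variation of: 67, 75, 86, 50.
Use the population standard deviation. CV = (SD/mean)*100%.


Mean = 69.5000
SD = 13.1244
CV = (13.1244/69.5000)*100 = 18.8840%

CV = 18.8840%


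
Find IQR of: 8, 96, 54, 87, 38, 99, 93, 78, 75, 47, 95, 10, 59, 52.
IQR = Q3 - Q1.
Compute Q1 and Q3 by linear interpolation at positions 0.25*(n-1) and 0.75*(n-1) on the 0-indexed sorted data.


Sorted: 8, 10, 38, 47, 52, 54, 59, 75, 78, 87, 93, 95, 96, 99
Q1 (25th %ile) = 48.2500
Q3 (75th %ile) = 91.5000
IQR = 91.5000 - 48.2500 = 43.2500

IQR = 43.2500


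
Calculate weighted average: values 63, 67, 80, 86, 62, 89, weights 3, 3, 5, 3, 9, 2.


Numerator = 63*3 + 67*3 + 80*5 + 86*3 + 62*9 + 89*2 = 1784
Denominator = 3 + 3 + 5 + 3 + 9 + 2 = 25
WM = 1784/25 = 71.3600

WM = 71.3600


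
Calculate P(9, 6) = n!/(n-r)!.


P(9,6) = 9!/3!
= 362880/6
= 60480

P(9,6) = 60480


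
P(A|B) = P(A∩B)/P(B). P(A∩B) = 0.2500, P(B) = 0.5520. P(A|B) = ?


P(A|B) = 0.2500/0.5520 = 0.4529

P(A|B) = 0.4529


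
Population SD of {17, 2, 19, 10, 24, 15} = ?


Mean = 14.5000
Variance = 48.9167
SD = sqrt(48.9167) = 6.9940

SD = 6.9940


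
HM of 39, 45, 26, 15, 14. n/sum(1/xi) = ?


Sum of reciprocals = 1/39 + 1/45 + 1/26 + 1/15 + 1/14 = 0.224420
HM = 5/0.224420 = 22.2797

HM = 22.2797


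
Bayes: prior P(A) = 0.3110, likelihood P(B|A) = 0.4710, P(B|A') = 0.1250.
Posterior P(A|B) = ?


P(B) = P(B|A)*P(A) + P(B|A')*P(A')
= 0.4710*0.3110 + 0.1250*0.6890
= 0.146481 + 0.086125 = 0.232606
P(A|B) = 0.146481/0.232606 = 0.6297

P(A|B) = 0.6297


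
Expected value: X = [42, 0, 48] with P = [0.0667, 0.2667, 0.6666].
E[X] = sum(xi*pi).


E[X] = 42*0.0667 + 0*0.2667 + 48*0.6666
= 2.8014 + 0 + 31.9968
= 34.7982

E[X] = 34.7982


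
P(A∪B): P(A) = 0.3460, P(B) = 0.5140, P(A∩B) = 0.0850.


P(A∪B) = 0.3460 + 0.5140 - 0.0850
= 0.8600 - 0.0850
= 0.7750

P(A∪B) = 0.7750


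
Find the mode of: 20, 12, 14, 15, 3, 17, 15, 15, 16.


Frequencies: 3:1, 12:1, 14:1, 15:3, 16:1, 17:1, 20:1
Max frequency = 3
Mode = 15

Mode = 15


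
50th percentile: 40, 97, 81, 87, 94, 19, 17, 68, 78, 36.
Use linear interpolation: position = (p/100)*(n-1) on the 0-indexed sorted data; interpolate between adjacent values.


Sorted: 17, 19, 36, 40, 68, 78, 81, 87, 94, 97
n = 10
Index = 50/100 * 9 = 4.5000
Lower = data[4] = 68, Upper = data[5] = 78
P50 = 68 + 0.5000*(10) = 73.0000

P50 = 73.0000


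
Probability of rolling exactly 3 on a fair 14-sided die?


Favorable outcomes (roll = 3): 1
Total outcomes = 14
P = 1/14 = 0.0714

P = 0.0714


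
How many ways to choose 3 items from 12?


C(12,3) = 12!/(3! × 9!)
= 479001600/(6 × 362880)
= 220

C(12,3) = 220


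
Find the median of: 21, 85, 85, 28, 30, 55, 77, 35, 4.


Sorted: 4, 21, 28, 30, 35, 55, 77, 85, 85
n = 9 (odd)
Middle value = 35

Median = 35


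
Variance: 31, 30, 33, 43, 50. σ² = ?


Mean = 37.4000
Squared deviations: 40.9600, 54.7600, 19.3600, 31.3600, 158.7600
Sum = 305.2000
Variance = 305.2000/5 = 61.0400

Variance = 61.0400


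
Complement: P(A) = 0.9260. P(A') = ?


P(not A) = 1 - 0.9260 = 0.0740

P(not A) = 0.0740


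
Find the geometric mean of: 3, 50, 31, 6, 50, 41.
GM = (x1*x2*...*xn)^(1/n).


Product = 3 × 50 × 31 × 6 × 50 × 41 = 57195000
GM = 57195000^(1/6) = 19.6288

GM = 19.6288


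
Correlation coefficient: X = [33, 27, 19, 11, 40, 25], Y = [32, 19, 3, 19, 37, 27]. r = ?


Mean X = 25.8333, Mean Y = 22.8333
SD X = 9.316950, SD Y = 10.991158
Cov = 75.138889
r = 75.138889/(9.316950*10.991158) = 0.7337

r = 0.7337


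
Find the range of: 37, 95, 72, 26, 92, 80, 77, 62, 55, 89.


Max = 95, Min = 26
Range = 95 - 26 = 69

Range = 69


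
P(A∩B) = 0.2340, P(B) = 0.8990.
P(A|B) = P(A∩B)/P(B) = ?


P(A|B) = 0.2340/0.8990 = 0.2603

P(A|B) = 0.2603


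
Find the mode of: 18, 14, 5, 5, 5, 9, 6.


Frequencies: 5:3, 6:1, 9:1, 14:1, 18:1
Max frequency = 3
Mode = 5

Mode = 5


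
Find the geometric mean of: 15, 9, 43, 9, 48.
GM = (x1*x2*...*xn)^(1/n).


Product = 15 × 9 × 43 × 9 × 48 = 2507760
GM = 2507760^(1/5) = 19.0483

GM = 19.0483


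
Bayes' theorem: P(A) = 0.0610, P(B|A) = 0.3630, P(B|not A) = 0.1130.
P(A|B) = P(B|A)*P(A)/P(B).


P(B) = P(B|A)*P(A) + P(B|A')*P(A')
= 0.3630*0.0610 + 0.1130*0.9390
= 0.022143 + 0.106107 = 0.128250
P(A|B) = 0.022143/0.128250 = 0.1727

P(A|B) = 0.1727


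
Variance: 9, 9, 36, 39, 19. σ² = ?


Mean = 22.4000
Squared deviations: 179.5600, 179.5600, 184.9600, 275.5600, 11.5600
Sum = 831.2000
Variance = 831.2000/5 = 166.2400

Variance = 166.2400


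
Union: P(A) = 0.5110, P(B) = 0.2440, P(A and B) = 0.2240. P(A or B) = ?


P(A∪B) = 0.5110 + 0.2440 - 0.2240
= 0.7550 - 0.2240
= 0.5310

P(A∪B) = 0.5310


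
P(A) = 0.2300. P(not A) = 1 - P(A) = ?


P(not A) = 1 - 0.2300 = 0.7700

P(not A) = 0.7700


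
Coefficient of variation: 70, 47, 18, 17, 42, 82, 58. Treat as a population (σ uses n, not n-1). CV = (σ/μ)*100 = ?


Mean = 47.7143
SD = 22.7955
CV = (22.7955/47.7143)*100 = 47.7749%

CV = 47.7749%


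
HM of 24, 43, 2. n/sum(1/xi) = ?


Sum of reciprocals = 1/24 + 1/43 + 1/2 = 0.564922
HM = 3/0.564922 = 5.3105

HM = 5.3105


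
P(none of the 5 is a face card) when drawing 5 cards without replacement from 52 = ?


P(no face cards) = (40/52) × (39/51) × (38/50) × (37/49) × (36/48)
= 0.2532

P = 0.2532


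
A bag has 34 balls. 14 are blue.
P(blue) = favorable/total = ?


P = 14/34 = 0.4118

P = 0.4118


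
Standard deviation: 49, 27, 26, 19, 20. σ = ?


Mean = 28.2000
Variance = 118.1600
SD = sqrt(118.1600) = 10.8701

SD = 10.8701


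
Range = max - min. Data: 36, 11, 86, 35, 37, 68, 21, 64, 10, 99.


Max = 99, Min = 10
Range = 99 - 10 = 89

Range = 89


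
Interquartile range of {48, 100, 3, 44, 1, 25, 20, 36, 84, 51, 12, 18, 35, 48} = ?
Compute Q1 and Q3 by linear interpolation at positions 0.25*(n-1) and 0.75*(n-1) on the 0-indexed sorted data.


Sorted: 1, 3, 12, 18, 20, 25, 35, 36, 44, 48, 48, 51, 84, 100
Q1 (25th %ile) = 18.5000
Q3 (75th %ile) = 48.0000
IQR = 48.0000 - 18.5000 = 29.5000

IQR = 29.5000


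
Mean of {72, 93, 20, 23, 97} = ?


Sum = 72 + 93 + 20 + 23 + 97 = 305
n = 5
Mean = 305/5 = 61.0000

Mean = 61.0000


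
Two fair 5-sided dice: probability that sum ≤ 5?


Total outcomes = 5×5 = 25
Favorable (sum ≤ 5): 10
P = 10/25 = 0.4000

P = 0.4000


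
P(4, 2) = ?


P(4,2) = 4!/2!
= 24/2
= 12

P(4,2) = 12


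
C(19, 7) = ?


C(19,7) = 19!/(7! × 12!)
= 121645100408832000/(5040 × 479001600)
= 50388

C(19,7) = 50388


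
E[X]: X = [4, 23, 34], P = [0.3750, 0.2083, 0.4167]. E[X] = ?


E[X] = 4*0.3750 + 23*0.2083 + 34*0.4167
= 1.5000 + 4.7909 + 14.1678
= 20.4587

E[X] = 20.4587


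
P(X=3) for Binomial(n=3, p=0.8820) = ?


C(3,3) = 1
p^3 = 0.686129
(1-p)^0 = 1.000000
P = 1 * 0.686129 * 1.000000 = 0.6861

P(X=3) = 0.6861


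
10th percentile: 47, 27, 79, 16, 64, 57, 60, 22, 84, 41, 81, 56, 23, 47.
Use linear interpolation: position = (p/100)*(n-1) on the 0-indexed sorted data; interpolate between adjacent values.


Sorted: 16, 22, 23, 27, 41, 47, 47, 56, 57, 60, 64, 79, 81, 84
n = 14
Index = 10/100 * 13 = 1.3000
Lower = data[1] = 22, Upper = data[2] = 23
P10 = 22 + 0.3000*(1) = 22.3000

P10 = 22.3000


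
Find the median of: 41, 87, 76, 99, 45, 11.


Sorted: 11, 41, 45, 76, 87, 99
n = 6 (even)
Middle values: 45 and 76
Median = (45+76)/2 = 60.5000

Median = 60.5000


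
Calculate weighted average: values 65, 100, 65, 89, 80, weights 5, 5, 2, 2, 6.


Numerator = 65*5 + 100*5 + 65*2 + 89*2 + 80*6 = 1613
Denominator = 5 + 5 + 2 + 2 + 6 = 20
WM = 1613/20 = 80.6500

WM = 80.6500


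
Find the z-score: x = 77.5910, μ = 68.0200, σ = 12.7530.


z = (77.5910 - 68.0200)/12.7530
= 9.5710/12.7530
= 0.7505

z = 0.7505


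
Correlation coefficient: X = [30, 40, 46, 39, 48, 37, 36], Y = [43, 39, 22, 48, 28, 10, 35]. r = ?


Mean X = 39.4286, Mean Y = 32.1429
SD X = 5.653245, SD Y = 12.158813
Cov = -23.346939
r = -23.346939/(5.653245*12.158813) = -0.3397

r = -0.3397


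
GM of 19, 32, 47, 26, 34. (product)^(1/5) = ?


Product = 19 × 32 × 47 × 26 × 34 = 25261184
GM = 25261184^(1/5) = 30.2337

GM = 30.2337


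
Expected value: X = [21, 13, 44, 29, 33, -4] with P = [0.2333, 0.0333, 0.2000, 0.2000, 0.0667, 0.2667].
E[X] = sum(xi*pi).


E[X] = 21*0.2333 + 13*0.0333 + 44*0.2000 + 29*0.2000 + 33*0.0667 - 4*0.2667
= 4.8993 + 0.4329 + 8.8000 + 5.8000 + 2.2011 - 1.0668
= 21.0665

E[X] = 21.0665


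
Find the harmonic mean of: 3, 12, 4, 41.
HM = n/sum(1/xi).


Sum of reciprocals = 1/3 + 1/12 + 1/4 + 1/41 = 0.691057
HM = 4/0.691057 = 5.7882

HM = 5.7882


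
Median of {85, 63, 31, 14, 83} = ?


Sorted: 14, 31, 63, 83, 85
n = 5 (odd)
Middle value = 63

Median = 63


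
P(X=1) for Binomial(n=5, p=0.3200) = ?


C(5,1) = 5
p^1 = 0.320000
(1-p)^4 = 0.213814
P = 5 * 0.320000 * 0.213814 = 0.3421

P(X=1) = 0.3421


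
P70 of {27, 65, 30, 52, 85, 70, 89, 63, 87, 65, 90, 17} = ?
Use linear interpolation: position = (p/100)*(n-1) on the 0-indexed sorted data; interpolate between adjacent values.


Sorted: 17, 27, 30, 52, 63, 65, 65, 70, 85, 87, 89, 90
n = 12
Index = 70/100 * 11 = 7.7000
Lower = data[7] = 70, Upper = data[8] = 85
P70 = 70 + 0.7000*(15) = 80.5000

P70 = 80.5000


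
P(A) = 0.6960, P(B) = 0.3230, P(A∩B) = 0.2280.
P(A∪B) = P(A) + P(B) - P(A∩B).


P(A∪B) = 0.6960 + 0.3230 - 0.2280
= 1.0190 - 0.2280
= 0.7910

P(A∪B) = 0.7910


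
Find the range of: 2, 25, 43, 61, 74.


Max = 74, Min = 2
Range = 74 - 2 = 72

Range = 72


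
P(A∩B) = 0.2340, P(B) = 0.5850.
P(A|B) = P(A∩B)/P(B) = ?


P(A|B) = 0.2340/0.5850 = 0.4000

P(A|B) = 0.4000


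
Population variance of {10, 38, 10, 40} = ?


Mean = 24.5000
Squared deviations: 210.2500, 182.2500, 210.2500, 240.2500
Sum = 843.0000
Variance = 843.0000/4 = 210.7500

Variance = 210.7500


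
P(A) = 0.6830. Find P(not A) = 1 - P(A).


P(not A) = 1 - 0.6830 = 0.3170

P(not A) = 0.3170


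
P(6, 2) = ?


P(6,2) = 6!/4!
= 720/24
= 30

P(6,2) = 30


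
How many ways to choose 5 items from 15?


C(15,5) = 15!/(5! × 10!)
= 1307674368000/(120 × 3628800)
= 3003

C(15,5) = 3003


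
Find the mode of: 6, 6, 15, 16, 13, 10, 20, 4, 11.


Frequencies: 4:1, 6:2, 10:1, 11:1, 13:1, 15:1, 16:1, 20:1
Max frequency = 2
Mode = 6

Mode = 6


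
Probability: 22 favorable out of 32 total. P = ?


P = 22/32 = 0.6875

P = 0.6875


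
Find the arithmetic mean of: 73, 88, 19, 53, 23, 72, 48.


Sum = 73 + 88 + 19 + 53 + 23 + 72 + 48 = 376
n = 7
Mean = 376/7 = 53.7143

Mean = 53.7143


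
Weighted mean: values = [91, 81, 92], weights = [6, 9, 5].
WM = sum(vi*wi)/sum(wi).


Numerator = 91*6 + 81*9 + 92*5 = 1735
Denominator = 6 + 9 + 5 = 20
WM = 1735/20 = 86.7500

WM = 86.7500


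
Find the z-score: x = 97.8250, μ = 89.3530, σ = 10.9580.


z = (97.8250 - 89.3530)/10.9580
= 8.4720/10.9580
= 0.7731

z = 0.7731


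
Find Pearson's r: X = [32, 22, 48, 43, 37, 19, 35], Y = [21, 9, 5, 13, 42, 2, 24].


Mean X = 33.7143, Mean Y = 16.5714
SD X = 9.705879, SD Y = 12.748749
Cov = 27.163265
r = 27.163265/(9.705879*12.748749) = 0.2195

r = 0.2195


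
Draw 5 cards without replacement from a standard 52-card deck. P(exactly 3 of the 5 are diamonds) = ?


Hypergeometric: P(X=3) = C(13,3)·C(39,2) / C(52,5)
= 286 × 741 / 2598960
= 211926/2598960 = 0.0815

P = 0.0815


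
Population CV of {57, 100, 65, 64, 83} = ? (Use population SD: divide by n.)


Mean = 73.8000
SD = 15.6640
CV = (15.6640/73.8000)*100 = 21.2249%

CV = 21.2249%


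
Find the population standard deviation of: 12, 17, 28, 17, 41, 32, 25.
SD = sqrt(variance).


Mean = 24.5714
Variance = 87.1020
SD = sqrt(87.1020) = 9.3328

SD = 9.3328


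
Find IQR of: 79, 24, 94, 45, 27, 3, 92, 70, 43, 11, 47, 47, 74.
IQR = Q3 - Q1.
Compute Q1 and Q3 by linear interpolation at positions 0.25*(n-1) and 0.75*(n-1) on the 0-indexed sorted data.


Sorted: 3, 11, 24, 27, 43, 45, 47, 47, 70, 74, 79, 92, 94
Q1 (25th %ile) = 27.0000
Q3 (75th %ile) = 74.0000
IQR = 74.0000 - 27.0000 = 47.0000

IQR = 47.0000


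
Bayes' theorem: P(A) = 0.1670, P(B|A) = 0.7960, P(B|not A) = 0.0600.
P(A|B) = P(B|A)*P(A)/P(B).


P(B) = P(B|A)*P(A) + P(B|A')*P(A')
= 0.7960*0.1670 + 0.0600*0.8330
= 0.132932 + 0.049980 = 0.182912
P(A|B) = 0.132932/0.182912 = 0.7268

P(A|B) = 0.7268


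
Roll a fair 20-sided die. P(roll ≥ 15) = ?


Favorable outcomes (roll ≥ 15): 6
Total outcomes = 20
P = 6/20 = 0.3000

P = 0.3000


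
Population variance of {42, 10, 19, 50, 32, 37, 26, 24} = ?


Mean = 30.0000
Squared deviations: 144.0000, 400.0000, 121.0000, 400.0000, 4.0000, 49.0000, 16.0000, 36.0000
Sum = 1170.0000
Variance = 1170.0000/8 = 146.2500

Variance = 146.2500


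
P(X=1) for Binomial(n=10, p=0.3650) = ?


C(10,1) = 10
p^1 = 0.365000
(1-p)^9 = 0.016787
P = 10 * 0.365000 * 0.016787 = 0.0613

P(X=1) = 0.0613


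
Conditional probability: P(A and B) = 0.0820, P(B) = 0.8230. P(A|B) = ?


P(A|B) = 0.0820/0.8230 = 0.0996

P(A|B) = 0.0996


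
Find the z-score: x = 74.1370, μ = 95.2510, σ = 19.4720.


z = (74.1370 - 95.2510)/19.4720
= -21.1140/19.4720
= -1.0843

z = -1.0843


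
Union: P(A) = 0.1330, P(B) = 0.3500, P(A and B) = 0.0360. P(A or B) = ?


P(A∪B) = 0.1330 + 0.3500 - 0.0360
= 0.4830 - 0.0360
= 0.4470

P(A∪B) = 0.4470


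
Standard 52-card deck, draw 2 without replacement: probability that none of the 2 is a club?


P(no clubs) = (39/52) × (38/51)
= 0.5588

P = 0.5588


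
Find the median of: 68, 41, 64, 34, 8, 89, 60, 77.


Sorted: 8, 34, 41, 60, 64, 68, 77, 89
n = 8 (even)
Middle values: 60 and 64
Median = (60+64)/2 = 62.0000

Median = 62.0000


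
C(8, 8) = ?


C(8,8) = 8!/(8! × 0!)
= 40320/(40320 × 1)
= 1

C(8,8) = 1


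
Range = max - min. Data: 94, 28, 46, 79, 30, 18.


Max = 94, Min = 18
Range = 94 - 18 = 76

Range = 76


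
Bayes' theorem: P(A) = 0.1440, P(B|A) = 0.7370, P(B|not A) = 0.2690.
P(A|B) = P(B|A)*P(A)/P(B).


P(B) = P(B|A)*P(A) + P(B|A')*P(A')
= 0.7370*0.1440 + 0.2690*0.8560
= 0.106128 + 0.230264 = 0.336392
P(A|B) = 0.106128/0.336392 = 0.3155

P(A|B) = 0.3155


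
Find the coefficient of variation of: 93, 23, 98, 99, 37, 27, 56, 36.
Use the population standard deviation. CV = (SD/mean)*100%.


Mean = 58.6250
SD = 30.8583
CV = (30.8583/58.6250)*100 = 52.6368%

CV = 52.6368%


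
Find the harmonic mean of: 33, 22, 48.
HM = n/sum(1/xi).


Sum of reciprocals = 1/33 + 1/22 + 1/48 = 0.096591
HM = 3/0.096591 = 31.0588

HM = 31.0588


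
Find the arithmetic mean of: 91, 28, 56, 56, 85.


Sum = 91 + 28 + 56 + 56 + 85 = 316
n = 5
Mean = 316/5 = 63.2000

Mean = 63.2000


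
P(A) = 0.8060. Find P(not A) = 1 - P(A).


P(not A) = 1 - 0.8060 = 0.1940

P(not A) = 0.1940


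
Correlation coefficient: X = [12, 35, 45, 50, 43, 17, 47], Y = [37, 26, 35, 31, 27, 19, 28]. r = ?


Mean X = 35.5714, Mean Y = 29.0000
SD X = 14.059640, SD Y = 5.580579
Cov = 8.285714
r = 8.285714/(14.059640*5.580579) = 0.1056

r = 0.1056


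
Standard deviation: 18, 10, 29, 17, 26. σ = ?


Mean = 20.0000
Variance = 46.0000
SD = sqrt(46.0000) = 6.7823

SD = 6.7823


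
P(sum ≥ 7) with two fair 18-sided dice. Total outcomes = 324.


Total outcomes = 18×18 = 324
Favorable (sum ≥ 7): 309
P = 309/324 = 0.9537

P = 0.9537


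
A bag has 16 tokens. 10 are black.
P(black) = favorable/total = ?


P = 10/16 = 0.6250

P = 0.6250


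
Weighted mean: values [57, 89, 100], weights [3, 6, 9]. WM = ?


Numerator = 57*3 + 89*6 + 100*9 = 1605
Denominator = 3 + 6 + 9 = 18
WM = 1605/18 = 89.1667

WM = 89.1667


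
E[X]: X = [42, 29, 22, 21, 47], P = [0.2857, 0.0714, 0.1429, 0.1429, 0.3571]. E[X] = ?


E[X] = 42*0.2857 + 29*0.0714 + 22*0.1429 + 21*0.1429 + 47*0.3571
= 11.9994 + 2.0706 + 3.1438 + 3.0009 + 16.7837
= 36.9984

E[X] = 36.9984


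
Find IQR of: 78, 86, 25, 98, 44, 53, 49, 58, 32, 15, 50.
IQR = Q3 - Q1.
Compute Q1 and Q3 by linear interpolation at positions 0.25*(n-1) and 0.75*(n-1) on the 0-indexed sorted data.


Sorted: 15, 25, 32, 44, 49, 50, 53, 58, 78, 86, 98
Q1 (25th %ile) = 38.0000
Q3 (75th %ile) = 68.0000
IQR = 68.0000 - 38.0000 = 30.0000

IQR = 30.0000


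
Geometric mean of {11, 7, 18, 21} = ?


Product = 11 × 7 × 18 × 21 = 29106
GM = 29106^(1/4) = 13.0616

GM = 13.0616


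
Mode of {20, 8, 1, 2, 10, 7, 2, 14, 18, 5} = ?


Frequencies: 1:1, 2:2, 5:1, 7:1, 8:1, 10:1, 14:1, 18:1, 20:1
Max frequency = 2
Mode = 2

Mode = 2


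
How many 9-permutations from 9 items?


P(9,9) = 9!/0!
= 362880/1
= 362880

P(9,9) = 362880


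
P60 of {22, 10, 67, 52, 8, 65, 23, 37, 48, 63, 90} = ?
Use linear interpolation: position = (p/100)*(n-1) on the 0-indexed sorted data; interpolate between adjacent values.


Sorted: 8, 10, 22, 23, 37, 48, 52, 63, 65, 67, 90
n = 11
Index = 60/100 * 10 = 6.0000
Lower = data[6] = 52, Upper = data[7] = 63
P60 = 52 + 0*(11) = 52.0000

P60 = 52.0000


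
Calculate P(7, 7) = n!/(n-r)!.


P(7,7) = 7!/0!
= 5040/1
= 5040

P(7,7) = 5040


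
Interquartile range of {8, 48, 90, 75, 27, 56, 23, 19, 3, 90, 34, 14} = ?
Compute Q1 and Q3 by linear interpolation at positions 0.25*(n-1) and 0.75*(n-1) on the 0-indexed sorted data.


Sorted: 3, 8, 14, 19, 23, 27, 34, 48, 56, 75, 90, 90
Q1 (25th %ile) = 17.7500
Q3 (75th %ile) = 60.7500
IQR = 60.7500 - 17.7500 = 43.0000

IQR = 43.0000


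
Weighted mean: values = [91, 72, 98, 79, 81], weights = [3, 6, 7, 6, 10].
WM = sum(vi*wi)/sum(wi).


Numerator = 91*3 + 72*6 + 98*7 + 79*6 + 81*10 = 2675
Denominator = 3 + 6 + 7 + 6 + 10 = 32
WM = 2675/32 = 83.5938

WM = 83.5938


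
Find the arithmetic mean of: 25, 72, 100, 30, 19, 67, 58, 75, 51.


Sum = 25 + 72 + 100 + 30 + 19 + 67 + 58 + 75 + 51 = 497
n = 9
Mean = 497/9 = 55.2222

Mean = 55.2222


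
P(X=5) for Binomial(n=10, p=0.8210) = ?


C(10,5) = 252
p^5 = 0.373006
(1-p)^5 = 0.000184
P = 252 * 0.373006 * 0.000184 = 0.0173

P(X=5) = 0.0173


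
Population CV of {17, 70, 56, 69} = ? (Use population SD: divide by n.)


Mean = 53.0000
SD = 21.5058
CV = (21.5058/53.0000)*100 = 40.5770%

CV = 40.5770%


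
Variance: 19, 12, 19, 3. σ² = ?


Mean = 13.2500
Squared deviations: 33.0625, 1.5625, 33.0625, 105.0625
Sum = 172.7500
Variance = 172.7500/4 = 43.1875

Variance = 43.1875


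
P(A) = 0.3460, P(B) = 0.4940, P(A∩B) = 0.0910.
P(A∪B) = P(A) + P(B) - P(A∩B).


P(A∪B) = 0.3460 + 0.4940 - 0.0910
= 0.8400 - 0.0910
= 0.7490

P(A∪B) = 0.7490


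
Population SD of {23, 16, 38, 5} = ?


Mean = 20.5000
Variance = 143.2500
SD = sqrt(143.2500) = 11.9687

SD = 11.9687


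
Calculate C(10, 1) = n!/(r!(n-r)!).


C(10,1) = 10!/(1! × 9!)
= 3628800/(1 × 362880)
= 10

C(10,1) = 10


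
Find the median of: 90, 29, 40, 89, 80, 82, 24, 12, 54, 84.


Sorted: 12, 24, 29, 40, 54, 80, 82, 84, 89, 90
n = 10 (even)
Middle values: 54 and 80
Median = (54+80)/2 = 67.0000

Median = 67.0000


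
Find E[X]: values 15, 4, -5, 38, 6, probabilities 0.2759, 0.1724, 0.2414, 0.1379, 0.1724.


E[X] = 15*0.2759 + 4*0.1724 - 5*0.2414 + 38*0.1379 + 6*0.1724
= 4.1385 + 0.6896 - 1.2070 + 5.2402 + 1.0344
= 9.8957

E[X] = 9.8957


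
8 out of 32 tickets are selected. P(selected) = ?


P = 8/32 = 0.2500

P = 0.2500


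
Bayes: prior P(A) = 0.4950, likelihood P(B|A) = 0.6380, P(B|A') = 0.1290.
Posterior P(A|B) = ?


P(B) = P(B|A)*P(A) + P(B|A')*P(A')
= 0.6380*0.4950 + 0.1290*0.5050
= 0.315810 + 0.065145 = 0.380955
P(A|B) = 0.315810/0.380955 = 0.8290

P(A|B) = 0.8290


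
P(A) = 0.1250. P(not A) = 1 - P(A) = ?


P(not A) = 1 - 0.1250 = 0.8750

P(not A) = 0.8750


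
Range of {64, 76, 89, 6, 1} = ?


Max = 89, Min = 1
Range = 89 - 1 = 88

Range = 88


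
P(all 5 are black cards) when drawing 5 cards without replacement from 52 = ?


P(all black cards) = (26/52) × (25/51) × (24/50) × (23/49) × (22/48)
= 0.0253

P = 0.0253


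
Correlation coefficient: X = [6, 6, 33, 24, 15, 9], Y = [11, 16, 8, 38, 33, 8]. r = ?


Mean X = 15.5000, Mean Y = 19.0000
SD X = 10.012492, SD Y = 12.055428
Cov = 23.000000
r = 23.000000/(10.012492*12.055428) = 0.1905

r = 0.1905


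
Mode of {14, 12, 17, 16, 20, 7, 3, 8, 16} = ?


Frequencies: 3:1, 7:1, 8:1, 12:1, 14:1, 16:2, 17:1, 20:1
Max frequency = 2
Mode = 16

Mode = 16


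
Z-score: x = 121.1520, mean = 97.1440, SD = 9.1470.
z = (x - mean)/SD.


z = (121.1520 - 97.1440)/9.1470
= 24.0080/9.1470
= 2.6247

z = 2.6247


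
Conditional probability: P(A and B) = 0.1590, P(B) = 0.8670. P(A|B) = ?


P(A|B) = 0.1590/0.8670 = 0.1834

P(A|B) = 0.1834


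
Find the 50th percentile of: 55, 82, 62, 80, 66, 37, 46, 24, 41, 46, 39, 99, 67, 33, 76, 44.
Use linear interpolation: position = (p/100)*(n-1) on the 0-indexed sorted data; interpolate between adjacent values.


Sorted: 24, 33, 37, 39, 41, 44, 46, 46, 55, 62, 66, 67, 76, 80, 82, 99
n = 16
Index = 50/100 * 15 = 7.5000
Lower = data[7] = 46, Upper = data[8] = 55
P50 = 46 + 0.5000*(9) = 50.5000

P50 = 50.5000


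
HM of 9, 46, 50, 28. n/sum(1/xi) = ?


Sum of reciprocals = 1/9 + 1/46 + 1/50 + 1/28 = 0.188565
HM = 4/0.188565 = 21.2129

HM = 21.2129


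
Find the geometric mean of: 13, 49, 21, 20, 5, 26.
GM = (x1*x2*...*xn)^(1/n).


Product = 13 × 49 × 21 × 20 × 5 × 26 = 34780200
GM = 34780200^(1/6) = 18.0671

GM = 18.0671


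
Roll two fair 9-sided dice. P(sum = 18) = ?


Total outcomes = 9×9 = 81
Favorable (sum = 18): 1
P = 1/81 = 0.0123

P = 0.0123


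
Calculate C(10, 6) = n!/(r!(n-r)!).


C(10,6) = 10!/(6! × 4!)
= 3628800/(720 × 24)
= 210

C(10,6) = 210


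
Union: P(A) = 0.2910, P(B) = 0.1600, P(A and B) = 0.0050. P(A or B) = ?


P(A∪B) = 0.2910 + 0.1600 - 0.0050
= 0.4510 - 0.0050
= 0.4460

P(A∪B) = 0.4460


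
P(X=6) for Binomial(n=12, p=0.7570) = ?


C(12,6) = 924
p^6 = 0.188181
(1-p)^6 = 0.000206
P = 924 * 0.188181 * 0.000206 = 0.0358

P(X=6) = 0.0358


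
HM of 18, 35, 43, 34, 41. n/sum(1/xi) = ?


Sum of reciprocals = 1/18 + 1/35 + 1/43 + 1/34 + 1/41 = 0.161185
HM = 5/0.161185 = 31.0203

HM = 31.0203


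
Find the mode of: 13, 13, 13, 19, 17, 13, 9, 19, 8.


Frequencies: 8:1, 9:1, 13:4, 17:1, 19:2
Max frequency = 4
Mode = 13

Mode = 13


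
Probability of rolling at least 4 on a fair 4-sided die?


Favorable outcomes (roll ≥ 4): 1
Total outcomes = 4
P = 1/4 = 0.2500

P = 0.2500


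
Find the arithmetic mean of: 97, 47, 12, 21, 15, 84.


Sum = 97 + 47 + 12 + 21 + 15 + 84 = 276
n = 6
Mean = 276/6 = 46.0000

Mean = 46.0000


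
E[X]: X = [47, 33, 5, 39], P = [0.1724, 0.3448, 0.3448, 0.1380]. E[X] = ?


E[X] = 47*0.1724 + 33*0.3448 + 5*0.3448 + 39*0.1380
= 8.1028 + 11.3784 + 1.7240 + 5.3820
= 26.5872

E[X] = 26.5872


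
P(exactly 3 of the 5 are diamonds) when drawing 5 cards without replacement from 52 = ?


Hypergeometric: P(X=3) = C(13,3)·C(39,2) / C(52,5)
= 286 × 741 / 2598960
= 211926/2598960 = 0.0815

P = 0.0815


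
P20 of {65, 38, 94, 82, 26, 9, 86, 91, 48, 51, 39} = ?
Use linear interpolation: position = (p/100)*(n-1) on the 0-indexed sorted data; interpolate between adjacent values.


Sorted: 9, 26, 38, 39, 48, 51, 65, 82, 86, 91, 94
n = 11
Index = 20/100 * 10 = 2.0000
Lower = data[2] = 38, Upper = data[3] = 39
P20 = 38 + 0*(1) = 38.0000

P20 = 38.0000


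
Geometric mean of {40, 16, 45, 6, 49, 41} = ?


Product = 40 × 16 × 45 × 6 × 49 × 41 = 347155200
GM = 347155200^(1/6) = 26.5107

GM = 26.5107


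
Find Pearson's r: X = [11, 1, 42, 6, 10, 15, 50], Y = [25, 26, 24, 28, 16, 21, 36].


Mean X = 19.2857, Mean Y = 25.1429
SD X = 17.498688, SD Y = 5.717856
Cov = 51.102041
r = 51.102041/(17.498688*5.717856) = 0.5107

r = 0.5107


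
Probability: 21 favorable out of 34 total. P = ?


P = 21/34 = 0.6176

P = 0.6176


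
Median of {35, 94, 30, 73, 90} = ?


Sorted: 30, 35, 73, 90, 94
n = 5 (odd)
Middle value = 73

Median = 73


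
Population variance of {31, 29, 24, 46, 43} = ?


Mean = 34.6000
Squared deviations: 12.9600, 31.3600, 112.3600, 129.9600, 70.5600
Sum = 357.2000
Variance = 357.2000/5 = 71.4400

Variance = 71.4400


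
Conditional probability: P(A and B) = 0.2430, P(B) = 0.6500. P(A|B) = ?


P(A|B) = 0.2430/0.6500 = 0.3738

P(A|B) = 0.3738


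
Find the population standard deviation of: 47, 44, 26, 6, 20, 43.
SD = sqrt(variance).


Mean = 31.0000
Variance = 223.3333
SD = sqrt(223.3333) = 14.9443

SD = 14.9443


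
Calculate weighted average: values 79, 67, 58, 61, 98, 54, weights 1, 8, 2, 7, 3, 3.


Numerator = 79*1 + 67*8 + 58*2 + 61*7 + 98*3 + 54*3 = 1614
Denominator = 1 + 8 + 2 + 7 + 3 + 3 = 24
WM = 1614/24 = 67.2500

WM = 67.2500


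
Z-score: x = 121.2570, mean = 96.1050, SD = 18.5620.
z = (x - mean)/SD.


z = (121.2570 - 96.1050)/18.5620
= 25.1520/18.5620
= 1.3550

z = 1.3550


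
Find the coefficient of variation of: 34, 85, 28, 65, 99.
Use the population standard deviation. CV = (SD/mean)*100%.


Mean = 62.2000
SD = 27.7373
CV = (27.7373/62.2000)*100 = 44.5938%

CV = 44.5938%


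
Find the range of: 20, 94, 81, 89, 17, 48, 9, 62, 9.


Max = 94, Min = 9
Range = 94 - 9 = 85

Range = 85


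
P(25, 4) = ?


P(25,4) = 25!/21!
= 15511210043330985984000000/51090942171709440000
= 303600

P(25,4) = 303600


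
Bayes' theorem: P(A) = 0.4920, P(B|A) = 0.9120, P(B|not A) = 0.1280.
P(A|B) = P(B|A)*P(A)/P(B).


P(B) = P(B|A)*P(A) + P(B|A')*P(A')
= 0.9120*0.4920 + 0.1280*0.5080
= 0.448704 + 0.065024 = 0.513728
P(A|B) = 0.448704/0.513728 = 0.8734

P(A|B) = 0.8734


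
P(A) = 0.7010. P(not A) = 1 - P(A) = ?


P(not A) = 1 - 0.7010 = 0.2990

P(not A) = 0.2990


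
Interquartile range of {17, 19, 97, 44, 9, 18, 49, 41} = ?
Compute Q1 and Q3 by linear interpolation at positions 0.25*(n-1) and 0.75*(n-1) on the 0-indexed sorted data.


Sorted: 9, 17, 18, 19, 41, 44, 49, 97
Q1 (25th %ile) = 17.7500
Q3 (75th %ile) = 45.2500
IQR = 45.2500 - 17.7500 = 27.5000

IQR = 27.5000


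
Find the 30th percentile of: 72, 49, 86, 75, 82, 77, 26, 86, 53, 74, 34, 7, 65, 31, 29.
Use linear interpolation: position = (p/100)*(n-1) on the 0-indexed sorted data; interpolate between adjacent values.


Sorted: 7, 26, 29, 31, 34, 49, 53, 65, 72, 74, 75, 77, 82, 86, 86
n = 15
Index = 30/100 * 14 = 4.2000
Lower = data[4] = 34, Upper = data[5] = 49
P30 = 34 + 0.2000*(15) = 37.0000

P30 = 37.0000


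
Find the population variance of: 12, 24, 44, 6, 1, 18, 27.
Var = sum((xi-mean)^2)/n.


Mean = 18.8571
Squared deviations: 47.0204, 26.4490, 632.1633, 165.3061, 318.8776, 0.7347, 66.3061
Sum = 1256.8571
Variance = 1256.8571/7 = 179.5510

Variance = 179.5510


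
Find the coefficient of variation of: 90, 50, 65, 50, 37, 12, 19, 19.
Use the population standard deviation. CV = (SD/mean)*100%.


Mean = 42.7500
SD = 24.8483
CV = (24.8483/42.7500)*100 = 58.1247%

CV = 58.1247%
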